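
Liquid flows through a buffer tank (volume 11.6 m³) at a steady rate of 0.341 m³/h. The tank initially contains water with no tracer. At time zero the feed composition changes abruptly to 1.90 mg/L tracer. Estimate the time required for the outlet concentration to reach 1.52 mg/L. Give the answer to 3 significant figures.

54.7 h

Species balance: V dC/dt = Q(C_in − C) ⇒ τ = V/Q = 34.018 h.
C(t) = C_in + (C₀ − C_in) e^(−t/τ). Set C = 1.52 and solve for t:
e^(−t/τ) = (C − C_in)/(C₀ − C_in) = (1.52 − 1.90)/(0 − 1.90) = 0.20000
t = −τ ln(…) = 34.018 × 1.6094 = 54.749 h.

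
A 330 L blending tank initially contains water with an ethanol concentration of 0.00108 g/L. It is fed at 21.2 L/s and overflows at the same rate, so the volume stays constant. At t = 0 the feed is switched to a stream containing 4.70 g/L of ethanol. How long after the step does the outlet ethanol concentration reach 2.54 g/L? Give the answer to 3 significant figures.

Mass balance on the solute (V constant): V dC/dt = Q(C_in − C), so τ = V/Q = 15.566 s.
C(t) = C_in + (C₀ − C_in) e^(−t/τ). Set C = 2.54 and solve for t:
e^(−t/τ) = (C − C_in)/(C₀ − C_in) = (2.54 − 4.70)/(0.00108 − 4.70) = 0.45968
t = −τ ln(…) = 15.566 × 0.77722 = 12.098 s.

12.1 s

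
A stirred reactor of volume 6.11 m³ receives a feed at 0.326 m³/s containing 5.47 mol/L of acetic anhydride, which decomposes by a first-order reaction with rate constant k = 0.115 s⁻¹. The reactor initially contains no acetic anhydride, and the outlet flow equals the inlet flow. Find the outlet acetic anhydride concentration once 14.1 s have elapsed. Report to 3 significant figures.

1.57 mol/L

Species balance: V dC/dt = Q C_in − Q C − k V C.
dC/dt = (Q/V) C_in − (Q/V + k) C; effective rate a = Q/V + k = 0.053355 + 0.115 = 0.16836 s⁻¹.
C_ss = Q C_in/(Q + kV) = 1.7336 mol/L; C(t) = C_ss + (C₀ − C_ss) e^(−a t).
C(14.1) = 1.7336 + (-1.7336)·e^(−0.16836·14.1) = 1.7336 + (-1.7336)·0.093125 = 1.5721 mol/L.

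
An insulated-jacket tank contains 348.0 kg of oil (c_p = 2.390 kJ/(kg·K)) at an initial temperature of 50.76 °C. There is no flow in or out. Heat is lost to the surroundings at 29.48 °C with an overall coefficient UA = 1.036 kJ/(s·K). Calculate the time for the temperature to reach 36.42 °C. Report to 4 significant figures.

First-law balance (no shaft work): M c_p dT/dt = −UA(T − T_amb).
τ = M c_p/UA = 802.819 s; T_ss = T_amb = 29.4800 °C.
T(t) = T_ss + (T₀ − T_ss)e^(−t/τ); set T = 36.42:
t = −τ ln[(T − T_ss)/(T₀ − T_ss)] = −802.819 · ln(0.326128) = 899.531 s.

899.5 s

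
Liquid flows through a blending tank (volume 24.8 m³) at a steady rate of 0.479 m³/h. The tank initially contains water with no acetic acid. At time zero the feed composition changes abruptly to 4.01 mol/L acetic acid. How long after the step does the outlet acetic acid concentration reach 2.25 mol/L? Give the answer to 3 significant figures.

42.6 h

Transient balance on the dissolved component: V dC/dt = Q(C_in − C), so τ = V/Q = 51.775 h.
C(t) = C_in + (C₀ − C_in) e^(−t/τ). Set C = 2.25 and solve for t:
e^(−t/τ) = (C − C_in)/(C₀ − C_in) = (2.25 − 4.01)/(0 − 4.01) = 0.43890
t = −τ ln(…) = 51.775 × 0.82348 = 42.635 h.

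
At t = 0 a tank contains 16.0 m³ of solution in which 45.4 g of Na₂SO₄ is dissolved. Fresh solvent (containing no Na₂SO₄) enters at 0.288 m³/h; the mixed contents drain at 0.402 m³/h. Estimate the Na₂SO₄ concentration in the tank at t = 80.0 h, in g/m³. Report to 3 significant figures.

Let m(t) be the amount of Na₂SO₄. Volume: V(t) = V₀ + (Q_in − Q_out) t = 16.0 − 0.11400 t; V(80.0) = 6.8800 m³.
No Na₂SO₄ enters, so dm/dt = −Q_out · (m/V).
dm/m = −Q_out dt/(V₀ − 0.11400 t); integrating gives ln(m/m₀) = −(Q_out/(Q_in−Q_out)) ln(V/V₀).
m = m₀ (V₀/V)^(Q_out/(Q_in−Q_out)) = 45.4 × (16.0/6.8800)^(-3.5263) = 2.3150 g.
C = m/V = 2.3150/6.8800 = 0.33648 g/m³.

0.336 g/m³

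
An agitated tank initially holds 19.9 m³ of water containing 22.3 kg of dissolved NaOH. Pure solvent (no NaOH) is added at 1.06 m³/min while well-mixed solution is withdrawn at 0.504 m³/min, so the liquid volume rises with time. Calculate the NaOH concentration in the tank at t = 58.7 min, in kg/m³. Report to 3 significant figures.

0.176 kg/m³

Let m(t) be the amount of NaOH. Volume: V(t) = V₀ + (Q_in − Q_out) t = 19.9 + 0.55600 t; V(58.7) = 52.537 m³.
Species balance (pure solvent in): dm/dt = −Q_out · m/V(t).
Separate: dm/m = −Q_out dt/V(t) ⇒ ln(m/m₀) = −(Q_out/(Q_in−Q_out)) ln(V/V₀).
m = m₀ (V₀/V)^(Q_out/(Q_in−Q_out)) = 22.3 × (19.9/52.537)^(0.90647) = 9.2496 kg.
C = m/V = 9.2496/52.537 = 0.17606 kg/m³.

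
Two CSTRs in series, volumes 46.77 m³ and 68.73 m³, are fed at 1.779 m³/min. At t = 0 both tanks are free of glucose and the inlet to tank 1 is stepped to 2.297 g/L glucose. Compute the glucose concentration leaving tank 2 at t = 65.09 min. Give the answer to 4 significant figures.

1.375 g/L

Time constants: τᵢ = Vᵢ/Q for each well-mixed tank.
τ₁ = 46.77/1.779 = 26.2901 min; τ₂ = 68.73/1.779 = 38.6341 min.
Solving the cascade with C₁(0)=C₂(0)=0 gives C₂(t) = C_in[1 − (τ₁ e^(−t/τ₁) − τ₂ e^(−t/τ₂))/(τ₁ − τ₂)].
At t = 65.09: e^(−t/τ₁) = 0.0840922, e^(−t/τ₂) = 0.185485.
C₂ = 2.297·[1 − (26.2901·0.0840922 − 38.6341·0.185485)/(-12.3440)] = 2.297·0.598571 = 1.37492 g/L.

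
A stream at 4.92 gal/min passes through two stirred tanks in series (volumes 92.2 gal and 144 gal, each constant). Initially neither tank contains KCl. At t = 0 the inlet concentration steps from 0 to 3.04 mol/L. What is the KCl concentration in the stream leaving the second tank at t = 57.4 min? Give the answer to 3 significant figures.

2.10 mol/L

Each tank obeys Vᵢ dCᵢ/dt = Q(Cᵢ₋₁ − Cᵢ), so τᵢ = Vᵢ/Q.
τ₁ = 92.2/4.92 = 18.740 min; τ₂ = 144/4.92 = 29.268 min.
Tank 1: C₁ = C_in(1 − e^(−t/τ₁)). Tank 2 (τ₁ ≠ τ₂): C₂ = C_in[1 − (τ₁ e^(−t/τ₁) − τ₂ e^(−t/τ₂))/(τ₁ − τ₂)].
At t = 57.4: e^(−t/τ₁) = 0.046748, e^(−t/τ₂) = 0.14069.
C₂ = 3.04·[1 − (18.740·0.046748 − 29.268·0.14069)/(-10.528)] = 3.04·0.69209 = 2.1039 mol/L.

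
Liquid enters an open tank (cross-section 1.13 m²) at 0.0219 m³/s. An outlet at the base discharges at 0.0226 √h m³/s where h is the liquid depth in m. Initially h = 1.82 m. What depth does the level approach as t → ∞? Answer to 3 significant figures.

A dh/dt = Q_in − 0.0226 √h. Steady state requires inflow = outflow:
Q_in = 0.0226 √h_ss ⇒ √h_ss = 0.0219/0.0226 = 0.96903.
h_ss = 0.96903² = 0.93901 m. (Since h₀ = 1.82 m > h_ss, the level will fall toward this value.)

0.939 m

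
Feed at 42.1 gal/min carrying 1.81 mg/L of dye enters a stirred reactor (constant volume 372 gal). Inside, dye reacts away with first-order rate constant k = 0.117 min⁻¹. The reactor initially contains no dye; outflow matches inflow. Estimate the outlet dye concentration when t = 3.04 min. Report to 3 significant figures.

V dC/dt = Q(C_in − C) − k V C.
This is linear with rate a = Q/V + k = 0.23017 min⁻¹.
C_ss = Q C_in/(Q + kV) = 0.88995 mg/L; C(t) = C_ss + (C₀ − C_ss) e^(−a t).
C(3.04) = 0.88995 + (-0.88995)·e^(−0.23017·3.04) = 0.88995 + (-0.88995)·0.49672 = 0.44789 mg/L.

0.448 mg/L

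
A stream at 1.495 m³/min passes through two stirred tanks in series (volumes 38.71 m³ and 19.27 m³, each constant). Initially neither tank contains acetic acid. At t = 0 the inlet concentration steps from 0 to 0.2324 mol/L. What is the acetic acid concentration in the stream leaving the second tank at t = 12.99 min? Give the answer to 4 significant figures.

Time constants: τᵢ = Vᵢ/Q for each well-mixed tank.
τ₁ = 38.71/1.495 = 25.8930 min; τ₂ = 19.27/1.495 = 12.8896 min.
Solving the cascade with C₁(0)=C₂(0)=0 gives C₂(t) = C_in[1 − (τ₁ e^(−t/τ₁) − τ₂ e^(−t/τ₂))/(τ₁ − τ₂)].
At t = 12.99: e^(−t/τ₁) = 0.605512, e^(−t/τ₂) = 0.365026.
C₂ = 0.2324·[1 − (25.8930·0.605512 − 12.8896·0.365026)/(13.0033)] = 0.2324·0.156104 = 0.0362787 mol/L.

0.03628 mol/L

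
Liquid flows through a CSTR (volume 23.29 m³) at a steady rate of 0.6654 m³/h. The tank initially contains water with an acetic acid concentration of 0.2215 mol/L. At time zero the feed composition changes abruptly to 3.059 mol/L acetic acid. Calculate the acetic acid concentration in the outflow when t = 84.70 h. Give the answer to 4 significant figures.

2.807 mol/L

Species balance on the tank: V dC/dt = Q(C_in − C).
Rewrite as dC/dt + C/τ = C_in/τ, τ = V/Q = 35.0015 h.
Solution: C(t) = C_in + (C₀ − C_in) e^(−t/τ).
C(84.70) = 3.059 + (0.2215 − 3.059)·e^(−84.70/35.0015) = 3.059 + (-2.83750)·0.0889309 = 2.80666 mol/L.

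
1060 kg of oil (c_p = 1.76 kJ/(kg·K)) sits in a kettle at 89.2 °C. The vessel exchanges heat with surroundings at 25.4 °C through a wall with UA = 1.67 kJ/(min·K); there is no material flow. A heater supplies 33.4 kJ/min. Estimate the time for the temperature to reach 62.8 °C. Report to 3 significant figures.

1030 min

Unsteady energy balance on the tank contents: M c_p dT/dt = −UA(T − T_amb) + Q̇.
τ = M c_p/UA = 1117.1 min; T_ss = T_amb + Q̇/UA = 25.4 + 33.4/1.67 = 45.400 °C.
T(t) = T_ss + (T₀ − T_ss)e^(−t/τ); set T = 62.8:
t = −τ ln[(T − T_ss)/(T₀ − T_ss)] = −1117.1 · ln(0.39726) = 1031.3 min.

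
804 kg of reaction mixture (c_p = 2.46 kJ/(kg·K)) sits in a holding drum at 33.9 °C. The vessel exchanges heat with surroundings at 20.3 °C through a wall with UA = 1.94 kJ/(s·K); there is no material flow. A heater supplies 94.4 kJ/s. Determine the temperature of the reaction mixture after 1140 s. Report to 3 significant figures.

57.5 °C

M c_p dT/dt = −UA(T − T_amb) + Q̇.
dT/dt = (T_ss − T)/τ with T_ss = T_amb + Q̇/UA = 20.3 + 94.4/1.94 = 68.960 °C, τ = M c_p/UA = 804·2.46/1.94 = 1019.5 s.
Solution: T(t) = T_ss + (T₀ − T_ss) e^(−t/τ).
T(1140) = 68.960 + (-35.060)·0.32687 = 57.500 °C.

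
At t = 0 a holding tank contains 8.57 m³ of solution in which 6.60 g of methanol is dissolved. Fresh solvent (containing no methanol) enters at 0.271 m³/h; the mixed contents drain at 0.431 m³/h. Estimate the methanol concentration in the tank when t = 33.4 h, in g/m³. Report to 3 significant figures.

Total volume: dV/dt = Q_in − Q_out = -0.16000 m³/h, so V(t) = 8.57 − 0.16000 t and V(33.4) = 3.2260 m³.
Solute balance: dm/dt = 0 − Q_out C = −Q_out m/V(t).
Separate: dm/m = −Q_out dt/V(t) ⇒ ln(m/m₀) = −(Q_out/(Q_in−Q_out)) ln(V/V₀).
m = m₀ (V₀/V)^(Q_out/(Q_in−Q_out)) = 6.60 × (8.57/3.2260)^(-2.6938) = 0.47483 g.
C = m/V = 0.47483/3.2260 = 0.14719 g/m³.

0.147 g/m³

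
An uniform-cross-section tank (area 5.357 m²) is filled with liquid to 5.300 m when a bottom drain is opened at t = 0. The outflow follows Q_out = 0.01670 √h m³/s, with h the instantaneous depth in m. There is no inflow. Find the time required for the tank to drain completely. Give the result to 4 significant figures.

1477 s

With no inflow, A dh/dt = −0.01670 √h.
This is separable: 2 d(√h)/dt = −0.01670/A, so √h = √h₀ − (0.01670/(2A)) t.
Tank is empty when √h = 0: t_empty = 2A√h₀/0.01670.
t_empty = 2·5.357·√5.300/0.01670 = 10.7140·2.30217/0.01670 = 1476.97 s.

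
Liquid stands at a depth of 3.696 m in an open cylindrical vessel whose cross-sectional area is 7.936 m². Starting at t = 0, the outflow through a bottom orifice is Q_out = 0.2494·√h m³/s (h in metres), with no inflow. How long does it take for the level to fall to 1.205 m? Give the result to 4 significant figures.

52.49 s

Unsteady balance on liquid volume: A dh/dt = −0.2494 √h.
∫ h^(−1/2) dh = −(0.2494/A) ∫ dt, giving 2√h = 2√h₀ − (0.2494/A) t.
t = 2A(√h₀ − √h)/0.2494 = 2·7.936·(√3.696 − √1.205)/0.2494
  = 15.8720 × (1.92250 − 1.09772) / 0.2494 = 52.4892 s.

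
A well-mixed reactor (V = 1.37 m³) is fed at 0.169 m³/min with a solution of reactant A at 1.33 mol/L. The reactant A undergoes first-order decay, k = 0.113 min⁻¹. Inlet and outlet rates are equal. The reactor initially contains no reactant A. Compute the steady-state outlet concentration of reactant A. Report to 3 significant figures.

0.694 mol/L

V dC/dt = Q(C_in − C) − k V C.
At steady state: 0 = Q C_in − (Q + kV) C_ss, so C_ss = Q C_in/(Q + kV).
C_ss = 0.169·1.33/(0.169 + 0.113·1.37) = 0.22477/0.32381 = 0.69414 mol/L.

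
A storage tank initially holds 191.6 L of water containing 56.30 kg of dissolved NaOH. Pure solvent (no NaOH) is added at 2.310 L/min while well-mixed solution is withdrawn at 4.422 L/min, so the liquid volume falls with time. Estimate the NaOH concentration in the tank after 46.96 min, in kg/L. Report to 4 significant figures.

0.1324 kg/L

Total volume: dV/dt = Q_in − Q_out = -2.11200 L/min, so V(t) = 191.6 − 2.11200 t and V(46.96) = 92.4205 L.
Solute balance: dm/dt = 0 − Q_out C = −Q_out m/V(t).
dm/m = −Q_out dt/(V₀ − 2.11200 t); integrating gives ln(m/m₀) = −(Q_out/(Q_in−Q_out)) ln(V/V₀).
m = m₀ (V₀/V)^(Q_out/(Q_in−Q_out)) = 56.30 × (191.6/92.4205)^(-2.09375) = 12.2340 kg.
C = m/V = 12.2340/92.4205 = 0.132374 kg/L.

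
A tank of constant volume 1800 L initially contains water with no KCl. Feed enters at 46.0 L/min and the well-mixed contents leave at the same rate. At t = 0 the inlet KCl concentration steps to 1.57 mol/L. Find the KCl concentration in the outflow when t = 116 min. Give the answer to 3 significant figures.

Transient balance on the dissolved component: V dC/dt = Q(C_in − C).
Rewrite as dC/dt + C/τ = C_in/τ, τ = V/Q = 39.130 min.
Integrating: C(t) = C_in + (C₀ − C_in) e^(−t/τ).
C(116) = 1.57 + (0 − 1.57)·e^(−116/39.130) = 1.57 + (-1.5700)·0.051589 = 1.4890 mol/L.

1.49 mol/L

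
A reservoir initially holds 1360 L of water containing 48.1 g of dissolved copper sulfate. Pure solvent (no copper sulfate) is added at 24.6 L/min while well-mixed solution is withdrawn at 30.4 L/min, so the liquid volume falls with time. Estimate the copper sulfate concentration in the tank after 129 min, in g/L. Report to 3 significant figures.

Let m(t) be the amount of copper sulfate. Volume: V(t) = V₀ + (Q_in − Q_out) t = 1360 − 5.8000 t; V(129) = 611.80 L.
Solute balance: dm/dt = 0 − Q_out C = −Q_out m/V(t).
dm/m = −Q_out dt/(V₀ − 5.8000 t); integrating gives ln(m/m₀) = −(Q_out/(Q_in−Q_out)) ln(V/V₀).
m = m₀ (V₀/V)^(Q_out/(Q_in−Q_out)) = 48.1 × (1360/611.80)^(-5.2414) = 0.73073 g.
C = m/V = 0.73073/611.80 = 0.0011944 g/L.

0.00119 g/L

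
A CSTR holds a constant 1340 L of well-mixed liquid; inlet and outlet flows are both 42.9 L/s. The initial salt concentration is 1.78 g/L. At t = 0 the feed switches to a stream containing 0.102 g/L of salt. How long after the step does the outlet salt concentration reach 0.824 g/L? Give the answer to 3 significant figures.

Accumulation = in − out for the solute gives V dC/dt = Q(C_in − C), so τ = V/Q = 31.235 s.
C(t) = C_in + (C₀ − C_in) e^(−t/τ). Set C = 0.824 and solve for t:
e^(−t/τ) = (C − C_in)/(C₀ − C_in) = (0.824 − 0.102)/(1.78 − 0.102) = 0.43027
t = −τ ln(…) = 31.235 × 0.84333 = 26.342 s.

26.3 s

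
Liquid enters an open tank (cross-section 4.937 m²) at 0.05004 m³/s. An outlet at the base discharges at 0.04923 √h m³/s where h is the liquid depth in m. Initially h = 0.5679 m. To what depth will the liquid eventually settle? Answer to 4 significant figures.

Accumulation of liquid (constant cross-section A): A dh/dt = Q_in − 0.04923 √h. At steady state dh/dt = 0:
Q_in = 0.04923 √h_ss ⇒ √h_ss = 0.05004/0.04923 = 1.01645.
h_ss = 1.01645² = 1.03318 m. (Since h₀ = 0.5679 m < h_ss, the level will rise toward this value.)

1.033 m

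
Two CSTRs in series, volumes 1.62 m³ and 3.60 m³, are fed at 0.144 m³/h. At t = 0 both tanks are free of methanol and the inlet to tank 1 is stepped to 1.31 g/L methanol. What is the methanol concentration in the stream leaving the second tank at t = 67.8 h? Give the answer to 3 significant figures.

Species balance on tank i: dCᵢ/dt = (Cᵢ₋₁ − Cᵢ)/τᵢ with τᵢ = Vᵢ/Q.
τ₁ = 1.62/0.144 = 11.250 h; τ₂ = 3.60/0.144 = 25.000 h.
Tank 1: C₁ = C_in(1 − e^(−t/τ₁)). Tank 2 (τ₁ ≠ τ₂): C₂ = C_in[1 − (τ₁ e^(−t/τ₁) − τ₂ e^(−t/τ₂))/(τ₁ − τ₂)].
At t = 67.8: e^(−t/τ₁) = 0.0024135, e^(−t/τ₂) = 0.066404.
C₂ = 1.31·[1 − (11.250·0.0024135 − 25.000·0.066404)/(-13.750)] = 1.31·0.88124 = 1.1544 g/L.

1.15 g/L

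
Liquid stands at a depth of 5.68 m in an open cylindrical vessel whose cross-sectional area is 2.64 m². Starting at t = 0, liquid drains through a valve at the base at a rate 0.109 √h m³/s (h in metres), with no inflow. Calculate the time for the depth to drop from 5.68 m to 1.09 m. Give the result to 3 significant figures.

Volume balance on the tank: A dh/dt = −0.109 √h.
This is separable: 2 d(√h)/dt = −0.109/A, so √h = √h₀ − (0.109/(2A)) t.
t = 2A(√h₀ − √h)/0.109 = 2·2.64·(√5.68 − √1.09)/0.109
  = 5.2800 × (2.3833 − 1.0440) / 0.109 = 64.873 s.

64.9 s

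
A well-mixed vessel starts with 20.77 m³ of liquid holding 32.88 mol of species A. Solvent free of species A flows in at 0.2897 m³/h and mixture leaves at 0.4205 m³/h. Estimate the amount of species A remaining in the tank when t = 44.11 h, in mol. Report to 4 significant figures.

11.55 mol

Let m(t) be the amount of species A. Volume: V(t) = V₀ + (Q_in − Q_out) t = 20.77 − 0.130800 t; V(44.11) = 15.0004 m³.
No species A enters, so dm/dt = −Q_out · (m/V).
Separate: dm/m = −Q_out dt/V(t) ⇒ ln(m/m₀) = −(Q_out/(Q_in−Q_out)) ln(V/V₀).
m = m₀ (V₀/V)^(Q_out/(Q_in−Q_out)) = 32.88 × (20.77/15.0004)^(-3.21483) = 11.5497 mol.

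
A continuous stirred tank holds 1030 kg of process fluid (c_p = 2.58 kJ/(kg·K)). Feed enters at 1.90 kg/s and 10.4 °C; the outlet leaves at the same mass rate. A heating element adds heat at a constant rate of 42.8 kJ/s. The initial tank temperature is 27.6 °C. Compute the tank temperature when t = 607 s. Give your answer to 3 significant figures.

21.9 °C

M c_p dT/dt = ṁ c_p (T_in − T) + Q̇.
τ = M/ṁ = 542.11 s; T_ss = T_in + Q̇/(ṁ c_p) = 10.4 + 42.8/(1.90·2.58) = 19.131 °C.
T approaches T_ss exponentially: T(t) = T_ss + (T₀ − T_ss) e^(−t/τ).
T(607) = 19.131 + (8.4689)·e^(−607/542.11) = 19.131 + (8.4689)·0.32637 = 21.895 °C.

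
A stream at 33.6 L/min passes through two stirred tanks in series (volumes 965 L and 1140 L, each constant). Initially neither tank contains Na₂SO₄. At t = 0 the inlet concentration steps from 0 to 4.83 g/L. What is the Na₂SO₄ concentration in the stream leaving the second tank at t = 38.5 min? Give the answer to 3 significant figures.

Species balance on tank i: dCᵢ/dt = (Cᵢ₋₁ − Cᵢ)/τᵢ with τᵢ = Vᵢ/Q.
τ₁ = 965/33.6 = 28.720 min; τ₂ = 1140/33.6 = 33.929 min.
Tank 1: C₁ = C_in(1 − e^(−t/τ₁)). Tank 2 (τ₁ ≠ τ₂): C₂ = C_in[1 − (τ₁ e^(−t/τ₁) − τ₂ e^(−t/τ₂))/(τ₁ − τ₂)].
At t = 38.5: e^(−t/τ₁) = 0.26171, e^(−t/τ₂) = 0.32151.
C₂ = 4.83·[1 − (28.720·0.26171 − 33.929·0.32151)/(-5.2083)] = 4.83·0.34876 = 1.6845 g/L.

1.68 g/L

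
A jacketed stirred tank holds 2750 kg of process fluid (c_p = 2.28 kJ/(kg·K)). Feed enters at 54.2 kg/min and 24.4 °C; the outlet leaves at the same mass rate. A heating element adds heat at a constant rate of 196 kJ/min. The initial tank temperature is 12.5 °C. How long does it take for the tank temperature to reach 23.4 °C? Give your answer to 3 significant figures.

First-law balance (no shaft work): M c_p dT/dt = ṁ c_p (T_in − T) + 196.
τ = M/ṁ = 50.738 min; T_ss = T_in + Q̇/(ṁ c_p) = 25.986 °C.
T(t) = T_ss + (T₀ − T_ss) e^(−t/τ). Set T = 23.4:
e^(−t/τ) = (23.4 − 25.986)/(12.5 − 25.986) = 0.19176
t = −50.738 · ln(0.19176) = 83.795 min.

83.8 min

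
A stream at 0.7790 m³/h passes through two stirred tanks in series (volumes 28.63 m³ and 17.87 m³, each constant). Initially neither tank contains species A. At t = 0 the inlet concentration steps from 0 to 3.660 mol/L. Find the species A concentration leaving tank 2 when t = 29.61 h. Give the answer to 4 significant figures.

Species balance on tank i: dCᵢ/dt = (Cᵢ₋₁ − Cᵢ)/τᵢ with τᵢ = Vᵢ/Q.
τ₁ = 28.63/0.7790 = 36.7522 h; τ₂ = 17.87/0.7790 = 22.9397 h.
Solving the cascade with C₁(0)=C₂(0)=0 gives C₂(t) = C_in[1 − (τ₁ e^(−t/τ₁) − τ₂ e^(−t/τ₂))/(τ₁ − τ₂)].
At t = 29.61: e^(−t/τ₁) = 0.446791, e^(−t/τ₂) = 0.275057.
C₂ = 3.660·[1 − (36.7522·0.446791 − 22.9397·0.275057)/(13.8126)] = 3.660·0.267997 = 0.980870 mol/L.

0.9809 mol/L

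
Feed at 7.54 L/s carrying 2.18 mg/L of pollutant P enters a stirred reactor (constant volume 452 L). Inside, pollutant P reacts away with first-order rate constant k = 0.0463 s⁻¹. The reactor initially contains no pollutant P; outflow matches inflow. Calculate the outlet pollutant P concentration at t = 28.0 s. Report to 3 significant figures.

Accumulation = in − out − consumed: V dC/dt = Q C_in − Q C − k V C.
This is linear with rate a = Q/V + k = 0.062981 s⁻¹.
C_ss = Q C_in/(Q + kV) = 0.57740 mg/L; C(t) = C_ss + (C₀ − C_ss) e^(−a t).
C(28.0) = 0.57740 + (-0.57740)·e^(−0.062981·28.0) = 0.57740 + (-0.57740)·0.17145 = 0.47841 mg/L.

0.478 mg/L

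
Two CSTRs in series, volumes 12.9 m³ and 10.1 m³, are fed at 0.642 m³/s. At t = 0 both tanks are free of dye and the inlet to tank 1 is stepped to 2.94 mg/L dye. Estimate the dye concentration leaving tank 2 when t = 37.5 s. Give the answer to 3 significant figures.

Each tank obeys Vᵢ dCᵢ/dt = Q(Cᵢ₋₁ − Cᵢ), so τᵢ = Vᵢ/Q.
τ₁ = 12.9/0.642 = 20.093 s; τ₂ = 10.1/0.642 = 15.732 s.
Tank 1: C₁ = C_in(1 − e^(−t/τ₁)). Tank 2 (τ₁ ≠ τ₂): C₂ = C_in[1 − (τ₁ e^(−t/τ₁) − τ₂ e^(−t/τ₂))/(τ₁ − τ₂)].
At t = 37.5: e^(−t/τ₁) = 0.15470, e^(−t/τ₂) = 0.092212.
C₂ = 2.94·[1 − (20.093·0.15470 − 15.732·0.092212)/(4.3614)] = 2.94·0.61991 = 1.8225 mg/L.

1.82 mg/L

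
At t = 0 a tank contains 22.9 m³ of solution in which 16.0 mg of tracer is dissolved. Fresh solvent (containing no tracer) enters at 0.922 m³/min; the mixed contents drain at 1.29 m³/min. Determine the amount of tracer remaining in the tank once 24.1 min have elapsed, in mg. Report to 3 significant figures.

2.87 mg

Total volume: dV/dt = Q_in − Q_out = -0.36800 m³/min, so V(t) = 22.9 − 0.36800 t and V(24.1) = 14.031 m³.
Species balance (pure solvent in): dm/dt = −Q_out · m/V(t).
Separate: dm/m = −Q_out dt/V(t) ⇒ ln(m/m₀) = −(Q_out/(Q_in−Q_out)) ln(V/V₀).
m = m₀ (V₀/V)^(Q_out/(Q_in−Q_out)) = 16.0 × (22.9/14.031)^(-3.5054) = 2.8732 mg.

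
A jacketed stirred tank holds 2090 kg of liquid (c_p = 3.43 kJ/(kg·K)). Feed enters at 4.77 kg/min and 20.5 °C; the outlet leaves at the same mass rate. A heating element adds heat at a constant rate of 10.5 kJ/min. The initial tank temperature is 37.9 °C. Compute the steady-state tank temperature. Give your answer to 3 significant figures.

21.1 °C

Heat balance on the well-mixed liquid: M c_p dT/dt = ṁ c_p (T_in − T) + 10.5.
At steady state dT/dt = 0 ⇒ T_ss = T_in + Q̇/(ṁ c_p) = 20.5 + 10.5/(4.77·3.43) = 21.142 °C.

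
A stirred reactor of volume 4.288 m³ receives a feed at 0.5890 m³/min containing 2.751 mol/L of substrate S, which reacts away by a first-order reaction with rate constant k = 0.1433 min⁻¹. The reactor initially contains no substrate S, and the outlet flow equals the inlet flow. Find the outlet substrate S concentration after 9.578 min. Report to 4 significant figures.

Accumulation = in − out − consumed: V dC/dt = Q C_in − Q C − k V C.
dC/dt = (Q/V) C_in − (Q/V + k) C; effective rate a = Q/V + k = 0.137360 + 0.1433 = 0.280660 min⁻¹.
C_ss = Q C_in/(Q + kV) = 1.34639 mol/L; C(t) = C_ss + (C₀ − C_ss) e^(−a t).
C(9.578) = 1.34639 + (-1.34639)·e^(−0.280660·9.578) = 1.34639 + (-1.34639)·0.0680058 = 1.25483 mol/L.

1.255 mol/L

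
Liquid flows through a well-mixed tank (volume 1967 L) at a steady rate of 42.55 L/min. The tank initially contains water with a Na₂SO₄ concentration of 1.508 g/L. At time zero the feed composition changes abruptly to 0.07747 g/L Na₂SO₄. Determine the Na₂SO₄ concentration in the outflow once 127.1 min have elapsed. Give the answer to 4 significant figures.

0.1690 g/L

Unsteady species balance (constant V, well mixed): V dC/dt = Q(C_in − C).
Rewrite as dC/dt + C/τ = C_in/τ, τ = V/Q = 46.2280 min.
This is linear first-order; C(t) = C_in + (C₀ − C_in) e^(−t/τ).
C(127.1) = 0.07747 + (1.508 − 0.07747)·e^(−127.1/46.2280) = 0.07747 + (1.43053)·0.0639651 = 0.168974 g/L.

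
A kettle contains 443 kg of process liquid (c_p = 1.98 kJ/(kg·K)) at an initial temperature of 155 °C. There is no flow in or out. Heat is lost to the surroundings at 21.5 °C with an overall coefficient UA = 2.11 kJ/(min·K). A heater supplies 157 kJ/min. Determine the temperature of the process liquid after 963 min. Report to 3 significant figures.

Lumped-capacitance energy balance: M c_p dT/dt = UA(T_amb − T) + Q̇.
dT/dt = (T_ss − T)/τ with T_ss = T_amb + Q̇/UA = 21.5 + 157/2.11 = 95.908 °C, τ = M c_p/UA = 443·1.98/2.11 = 415.71 min.
This is linear first-order; T(t) = T_ss + (T₀ − T_ss) e^(−t/τ).
T(963) = 95.908 + (59.092)·0.098614 = 101.73 °C.

102 °C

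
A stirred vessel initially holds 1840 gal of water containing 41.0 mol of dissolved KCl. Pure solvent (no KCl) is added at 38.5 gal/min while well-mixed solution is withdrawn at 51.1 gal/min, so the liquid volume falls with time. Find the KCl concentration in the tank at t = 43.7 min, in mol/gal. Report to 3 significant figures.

Let m(t) be the amount of KCl. Volume: V(t) = V₀ + (Q_in − Q_out) t = 1840 − 12.600 t; V(43.7) = 1289.4 gal.
Solute balance: dm/dt = 0 − Q_out C = −Q_out m/V(t).
dm/m = −Q_out dt/(V₀ − 12.600 t); integrating gives ln(m/m₀) = −(Q_out/(Q_in−Q_out)) ln(V/V₀).
m = m₀ (V₀/V)^(Q_out/(Q_in−Q_out)) = 41.0 × (1840/1289.4)^(-4.0556) = 9.6930 mol.
C = m/V = 9.6930/1289.4 = 0.0075175 mol/gal.

0.00752 mol/gal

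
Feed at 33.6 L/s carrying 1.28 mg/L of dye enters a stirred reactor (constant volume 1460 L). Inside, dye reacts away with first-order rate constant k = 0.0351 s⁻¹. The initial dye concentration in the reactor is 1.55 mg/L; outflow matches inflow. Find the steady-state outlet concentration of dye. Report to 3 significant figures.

Species balance: V dC/dt = Q C_in − Q C − k V C.
At steady state: 0 = Q C_in − (Q + kV) C_ss, so C_ss = Q C_in/(Q + kV).
C_ss = 33.6·1.28/(33.6 + 0.0351·1460) = 43.008/84.846 = 0.50689 mg/L.

0.507 mg/L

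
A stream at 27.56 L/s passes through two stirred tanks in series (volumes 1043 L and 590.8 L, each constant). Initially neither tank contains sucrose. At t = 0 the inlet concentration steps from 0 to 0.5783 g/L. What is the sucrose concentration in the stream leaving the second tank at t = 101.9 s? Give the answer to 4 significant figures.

Each tank obeys Vᵢ dCᵢ/dt = Q(Cᵢ₋₁ − Cᵢ), so τᵢ = Vᵢ/Q.
τ₁ = 1043/27.56 = 37.8447 s; τ₂ = 590.8/27.56 = 21.4369 s.
Solving the cascade with C₁(0)=C₂(0)=0 gives C₂(t) = C_in[1 − (τ₁ e^(−t/τ₁) − τ₂ e^(−t/τ₂))/(τ₁ − τ₂)].
At t = 101.9: e^(−t/τ₁) = 0.0677058, e^(−t/τ₂) = 0.00862152.
C₂ = 0.5783·[1 − (37.8447·0.0677058 − 21.4369·0.00862152)/(16.4078)] = 0.5783·0.855100 = 0.494505 g/L.

0.4945 g/L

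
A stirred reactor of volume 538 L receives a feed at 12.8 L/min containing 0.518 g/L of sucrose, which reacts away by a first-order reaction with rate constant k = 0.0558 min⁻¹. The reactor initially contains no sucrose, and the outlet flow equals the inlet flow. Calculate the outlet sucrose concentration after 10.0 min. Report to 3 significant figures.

V dC/dt = Q(C_in − C) − k V C.
dC/dt = (Q/V) C_in − (Q/V + k) C; effective rate a = Q/V + k = 0.023792 + 0.0558 = 0.079592 min⁻¹.
C_ss = Q C_in/(Q + kV) = 0.15484 g/L; C(t) = C_ss + (C₀ − C_ss) e^(−a t).
C(10.0) = 0.15484 + (-0.15484)·e^(−0.079592·10.0) = 0.15484 + (-0.15484)·0.45117 = 0.084982 g/L.

0.0850 g/L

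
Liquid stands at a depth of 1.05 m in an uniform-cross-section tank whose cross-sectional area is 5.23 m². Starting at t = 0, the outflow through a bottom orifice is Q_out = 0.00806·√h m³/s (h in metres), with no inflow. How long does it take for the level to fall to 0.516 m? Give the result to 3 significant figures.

With no inflow, A dh/dt = −0.00806 √h.
Separate and integrate: 2(√h − √h₀) = −(0.00806/A) t.
t = 2A(√h₀ − √h)/0.00806 = 2·5.23·(√1.05 − √0.516)/0.00806
  = 10.460 × (1.0247 − 0.71833) / 0.00806 = 397.59 s.

398 s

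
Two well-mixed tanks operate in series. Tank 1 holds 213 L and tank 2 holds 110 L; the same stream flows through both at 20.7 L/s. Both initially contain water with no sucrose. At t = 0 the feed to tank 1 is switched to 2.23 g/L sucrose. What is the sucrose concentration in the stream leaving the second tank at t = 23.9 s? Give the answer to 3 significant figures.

1.80 g/L

Species balance on tank i: dCᵢ/dt = (Cᵢ₋₁ − Cᵢ)/τᵢ with τᵢ = Vᵢ/Q.
τ₁ = 213/20.7 = 10.290 s; τ₂ = 110/20.7 = 5.3140 s.
Tank 1: C₁ = C_in(1 − e^(−t/τ₁)). Tank 2 (τ₁ ≠ τ₂): C₂ = C_in[1 − (τ₁ e^(−t/τ₁) − τ₂ e^(−t/τ₂))/(τ₁ − τ₂)].
At t = 23.9: e^(−t/τ₁) = 0.098011, e^(−t/τ₂) = 0.011136.
C₂ = 2.23·[1 − (10.290·0.098011 − 5.3140·0.011136)/(4.9758)] = 2.23·0.80921 = 1.8045 g/L.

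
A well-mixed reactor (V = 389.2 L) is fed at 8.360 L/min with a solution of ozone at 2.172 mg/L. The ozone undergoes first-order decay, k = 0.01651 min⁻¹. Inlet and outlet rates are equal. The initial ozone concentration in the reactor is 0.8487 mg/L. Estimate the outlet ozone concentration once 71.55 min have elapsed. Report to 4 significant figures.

1.203 mg/L

V dC/dt = Q(C_in − C) − k V C.
This is linear with rate a = Q/V + k = 0.0379900 min⁻¹.
C_ss = Q C_in/(Q + kV) = 1.22807 mg/L; C(t) = C_ss + (C₀ − C_ss) e^(−a t).
C(71.55) = 1.22807 + (-0.379374)·e^(−0.0379900·71.55) = 1.22807 + (-0.379374)·0.0659947 = 1.20304 mg/L.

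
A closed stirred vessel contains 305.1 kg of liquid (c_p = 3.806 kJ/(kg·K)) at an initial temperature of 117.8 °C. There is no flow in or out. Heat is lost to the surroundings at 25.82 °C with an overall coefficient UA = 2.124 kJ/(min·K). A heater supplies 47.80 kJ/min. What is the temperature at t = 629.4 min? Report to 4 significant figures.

70.30 °C

M c_p dT/dt = −UA(T − T_amb) + Q̇.
dT/dt = (T_ss − T)/τ with T_ss = T_amb + Q̇/UA = 25.82 + 47.80/2.124 = 48.3247 °C, τ = M c_p/UA = 305.1·3.806/2.124 = 546.709 min.
T approaches T_ss exponentially: T(t) = T_ss + (T₀ − T_ss) e^(−t/τ).
T(629.4) = 48.3247 + (69.4753)·0.316241 = 70.2956 °C.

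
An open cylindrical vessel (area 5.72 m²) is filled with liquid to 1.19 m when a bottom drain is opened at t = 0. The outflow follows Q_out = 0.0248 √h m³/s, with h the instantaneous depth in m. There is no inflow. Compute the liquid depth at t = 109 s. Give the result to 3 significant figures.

0.730 m

With no inflow, A dh/dt = −0.0248 √h.
This is separable: 2 d(√h)/dt = −0.0248/A, so √h = √h₀ − (0.0248/(2A)) t.
√h = √1.19 − 0.0248·109/(2·5.72) = 1.0909 − 0.23629 = 0.85458.
h = 0.85458² = 0.73030 m.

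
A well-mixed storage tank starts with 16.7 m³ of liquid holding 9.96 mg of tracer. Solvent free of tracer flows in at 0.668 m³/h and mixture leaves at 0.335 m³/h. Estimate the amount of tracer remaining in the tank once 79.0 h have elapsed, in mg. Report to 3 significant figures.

3.85 mg

Total volume: dV/dt = Q_in − Q_out = 0.33300 m³/h, so V(t) = 16.7 + 0.33300 t and V(79.0) = 43.007 m³.
Solute balance: dm/dt = 0 − Q_out C = −Q_out m/V(t).
dm/m = −Q_out dt/(V₀ + 0.33300 t); integrating gives ln(m/m₀) = −(Q_out/(Q_in−Q_out)) ln(V/V₀).
m = m₀ (V₀/V)^(Q_out/(Q_in−Q_out)) = 9.96 × (16.7/43.007)^(1.0060) = 3.8456 mg.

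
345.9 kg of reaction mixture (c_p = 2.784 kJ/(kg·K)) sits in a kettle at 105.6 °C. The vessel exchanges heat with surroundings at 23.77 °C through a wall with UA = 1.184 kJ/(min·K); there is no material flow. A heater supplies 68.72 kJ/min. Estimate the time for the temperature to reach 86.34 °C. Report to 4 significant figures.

Lumped-capacitance energy balance: M c_p dT/dt = UA(T_amb − T) + Q̇.
τ = M c_p/UA = 813.332 min; T_ss = T_amb + Q̇/UA = 23.77 + 68.72/1.184 = 81.8105 °C.
T(t) = T_ss + (T₀ − T_ss)e^(−t/τ); set T = 86.34:
t = −τ ln[(T − T_ss)/(T₀ − T_ss)] = −813.332 · ln(0.190398) = 1349.03 min.

1349 min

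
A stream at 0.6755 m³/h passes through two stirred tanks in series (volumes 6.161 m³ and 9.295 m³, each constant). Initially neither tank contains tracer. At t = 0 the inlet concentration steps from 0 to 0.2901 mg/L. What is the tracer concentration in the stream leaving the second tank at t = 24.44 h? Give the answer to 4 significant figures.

Species balance on tank i: dCᵢ/dt = (Cᵢ₋₁ − Cᵢ)/τᵢ with τᵢ = Vᵢ/Q.
τ₁ = 6.161/0.6755 = 9.12065 h; τ₂ = 9.295/0.6755 = 13.7602 h.
Solving the cascade with C₁(0)=C₂(0)=0 gives C₂(t) = C_in[1 − (τ₁ e^(−t/τ₁) − τ₂ e^(−t/τ₂))/(τ₁ − τ₂)].
At t = 24.44: e^(−t/τ₁) = 0.0685883, e^(−t/τ₂) = 0.169290.
C₂ = 0.2901·[1 − (9.12065·0.0685883 − 13.7602·0.169290)/(-4.63953)] = 0.2901·0.632744 = 0.183559 mg/L.

0.1836 mg/L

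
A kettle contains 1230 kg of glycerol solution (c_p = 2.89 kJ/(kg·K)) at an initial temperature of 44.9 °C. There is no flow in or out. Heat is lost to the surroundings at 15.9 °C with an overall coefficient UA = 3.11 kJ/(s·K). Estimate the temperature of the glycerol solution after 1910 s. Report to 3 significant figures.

21.4 °C

Heat balance on the well-mixed liquid: M c_p dT/dt = −UA(T − T_amb).
dT/dt = (T_ss − T)/τ with T_ss = T_amb = 15.900 °C, τ = M c_p/UA = 1230·2.89/3.11 = 1143.0 s.
T approaches T_ss exponentially: T(t) = T_ss + (T₀ − T_ss) e^(−t/τ).
T(1910) = 15.900 + (29.000)·0.18805 = 21.353 °C.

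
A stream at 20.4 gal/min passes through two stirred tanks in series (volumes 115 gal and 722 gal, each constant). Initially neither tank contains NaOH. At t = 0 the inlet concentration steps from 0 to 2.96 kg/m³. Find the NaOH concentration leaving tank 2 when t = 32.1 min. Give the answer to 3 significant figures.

Time constants: τᵢ = Vᵢ/Q for each well-mixed tank.
τ₁ = 115/20.4 = 5.6373 min; τ₂ = 722/20.4 = 35.392 min.
Solving the cascade with C₁(0)=C₂(0)=0 gives C₂(t) = C_in[1 − (τ₁ e^(−t/τ₁) − τ₂ e^(−t/τ₂))/(τ₁ − τ₂)].
At t = 32.1: e^(−t/τ₁) = 0.0033652, e^(−t/τ₂) = 0.40374.
C₂ = 2.96·[1 − (5.6373·0.0033652 − 35.392·0.40374)/(-29.755)] = 2.96·0.52040 = 1.5404 kg/m³.

1.54 kg/m³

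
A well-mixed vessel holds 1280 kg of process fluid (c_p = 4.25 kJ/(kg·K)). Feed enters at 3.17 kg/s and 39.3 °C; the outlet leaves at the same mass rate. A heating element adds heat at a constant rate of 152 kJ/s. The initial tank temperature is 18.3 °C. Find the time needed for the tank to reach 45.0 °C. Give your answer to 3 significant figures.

709 s

M c_p dT/dt = ṁ c_p (T_in − T) + Q̇.
τ = M/ṁ = 403.79 s; T_ss = T_in + Q̇/(ṁ c_p) = 50.582 °C.
T(t) = T_ss + (T₀ − T_ss) e^(−t/τ). Set T = 45.0:
e^(−t/τ) = (45.0 − 50.582)/(18.3 − 50.582) = 0.17292
t = −403.79 · ln(0.17292) = 708.61 s.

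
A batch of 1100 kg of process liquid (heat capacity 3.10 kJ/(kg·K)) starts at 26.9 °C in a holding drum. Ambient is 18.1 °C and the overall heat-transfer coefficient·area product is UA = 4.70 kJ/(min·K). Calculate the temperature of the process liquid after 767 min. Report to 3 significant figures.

21.2 °C

Lumped-capacitance energy balance: M c_p dT/dt = UA(T_amb − T).
dT/dt = (T_ss − T)/τ with T_ss = T_amb = 18.100 °C, τ = M c_p/UA = 1100·3.10/4.70 = 725.53 min.
Solution: T(t) = T_ss + (T₀ − T_ss) e^(−t/τ).
T(767) = 18.100 + (8.8000)·0.34744 = 21.157 °C.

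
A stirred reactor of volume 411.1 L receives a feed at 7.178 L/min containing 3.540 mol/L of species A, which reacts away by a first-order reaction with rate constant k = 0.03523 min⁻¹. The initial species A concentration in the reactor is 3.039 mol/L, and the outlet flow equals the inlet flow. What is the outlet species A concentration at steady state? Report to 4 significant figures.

Species balance: V dC/dt = Q C_in − Q C − k V C.
Steady state (dC/dt = 0): C_ss = Q C_in/(Q + kV) = C_in/(1 + kV/Q).
C_ss = 7.178·3.540/(7.178 + 0.03523·411.1) = 25.4101/21.6611 = 1.17308 mol/L.

1.173 mol/L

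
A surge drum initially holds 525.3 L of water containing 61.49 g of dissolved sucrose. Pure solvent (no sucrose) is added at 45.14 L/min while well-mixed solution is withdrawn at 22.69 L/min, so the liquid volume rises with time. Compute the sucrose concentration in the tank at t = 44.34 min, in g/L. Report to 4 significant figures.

0.01381 g/L

Total volume: dV/dt = Q_in − Q_out = 22.4500 L/min, so V(t) = 525.3 + 22.4500 t and V(44.34) = 1520.73 L.
No sucrose enters, so dm/dt = −Q_out · (m/V).
dm/m = −Q_out dt/(V₀ + 22.4500 t); integrating gives ln(m/m₀) = −(Q_out/(Q_in−Q_out)) ln(V/V₀).
m = m₀ (V₀/V)^(Q_out/(Q_in−Q_out)) = 61.49 × (525.3/1520.73)^(1.01069) = 21.0002 g.
C = m/V = 21.0002/1520.73 = 0.0138093 g/L.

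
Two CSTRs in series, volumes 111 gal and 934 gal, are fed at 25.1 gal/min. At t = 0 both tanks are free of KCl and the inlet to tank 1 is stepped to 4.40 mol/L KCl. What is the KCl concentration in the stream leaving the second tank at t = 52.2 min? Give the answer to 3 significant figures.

3.17 mol/L

Time constants: τᵢ = Vᵢ/Q for each well-mixed tank.
τ₁ = 111/25.1 = 4.4223 min; τ₂ = 934/25.1 = 37.211 min.
Solving the cascade with C₁(0)=C₂(0)=0 gives C₂(t) = C_in[1 − (τ₁ e^(−t/τ₁) − τ₂ e^(−t/τ₂))/(τ₁ − τ₂)].
At t = 52.2: e^(−t/τ₁) = 7.4762e-06, e^(−t/τ₂) = 0.24591.
C₂ = 4.40·[1 − (4.4223·7.4762e-06 − 37.211·0.24591)/(-32.789)] = 4.40·0.72093 = 3.1721 mol/L.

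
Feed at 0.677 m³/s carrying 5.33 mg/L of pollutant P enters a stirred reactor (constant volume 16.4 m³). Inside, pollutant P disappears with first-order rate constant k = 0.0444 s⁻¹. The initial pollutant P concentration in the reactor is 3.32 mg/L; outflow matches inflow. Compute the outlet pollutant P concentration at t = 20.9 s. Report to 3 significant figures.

2.69 mg/L

V dC/dt = Q(C_in − C) − k V C.
dC/dt = (Q/V) C_in − (Q/V + k) C; effective rate a = Q/V + k = 0.041280 + 0.0444 = 0.085680 s⁻¹.
C_ss = Q C_in/(Q + kV) = 2.5680 mg/L; C(t) = C_ss + (C₀ − C_ss) e^(−a t).
C(20.9) = 2.5680 + (0.75203)·e^(−0.085680·20.9) = 2.5680 + (0.75203)·0.16684 = 2.6934 mg/L.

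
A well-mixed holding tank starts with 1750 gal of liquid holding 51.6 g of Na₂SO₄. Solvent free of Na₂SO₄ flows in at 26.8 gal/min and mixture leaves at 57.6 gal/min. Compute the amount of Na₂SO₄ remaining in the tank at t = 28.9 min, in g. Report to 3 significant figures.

13.7 g

Let m(t) be the amount of Na₂SO₄. Volume: V(t) = V₀ + (Q_in − Q_out) t = 1750 − 30.800 t; V(28.9) = 859.88 gal.
Species balance (pure solvent in): dm/dt = −Q_out · m/V(t).
Separate: dm/m = −Q_out dt/V(t) ⇒ ln(m/m₀) = −(Q_out/(Q_in−Q_out)) ln(V/V₀).
m = m₀ (V₀/V)^(Q_out/(Q_in−Q_out)) = 51.6 × (1750/859.88)^(-1.8701) = 13.662 g.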